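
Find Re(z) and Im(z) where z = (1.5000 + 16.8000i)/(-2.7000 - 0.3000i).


Multiply by conjugate: (1.5000 + 16.8000i)(-2.7000 + 0.3000i) / ((-2.7)^2 + (-0.3)^2)
Numerator real = 1.5*(-2.7) + 16.8*(-0.3) = -9.09
Numerator imag = 16.8*(-2.7) - 1.5*(-0.3) = -44.91
Denominator = 7.38
Re(z) = -9.09/7.38 = -1.2317
Im(z) = -44.91/7.38 = -6.0854

Re(z) = -1.2317, Im(z) = -6.0854


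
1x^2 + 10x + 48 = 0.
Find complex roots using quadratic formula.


disc = 10^2 - 4*1*48 = 100 - 192 = -92
sqrt(|disc|) = sqrt(92) = 9.5917
Real part = -10/(2*1) = -5.0000
Imag part = 9.5917/(2*1) = 4.7958

-5.0000 ± 4.7958i


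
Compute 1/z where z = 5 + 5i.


|z|^2 = 25+25 = 50
1/z = (5 - 5i)/50

1/z = 0.1000 - 0.1000i


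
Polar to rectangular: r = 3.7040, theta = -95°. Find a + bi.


a = 3.7040*cos(-95°) = 3.7040*(-0.08716) = -0.3228
b = 3.7040*sin(-95°) = 3.7040*(-0.9962) = -3.6899

-0.3228 - 3.6899i


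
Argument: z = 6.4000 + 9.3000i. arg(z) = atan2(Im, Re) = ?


Re = 6.4, Im = 9.3
arg = atan2(9.3, 6.4) = 55.4653 degrees

arg(z) = 55.4653 degrees


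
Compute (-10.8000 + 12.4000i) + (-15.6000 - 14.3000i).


Real: -10.8 - 15.6 = -26.4
Imag: 12.4 - 14.3 = -1.9

-26.4000 - 1.9000i


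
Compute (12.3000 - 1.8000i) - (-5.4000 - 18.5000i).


Real: 12.3 + 5.4 = 17.7
Imag: -1.8 + 18.5 = 16.7

17.7000 + 16.7000i


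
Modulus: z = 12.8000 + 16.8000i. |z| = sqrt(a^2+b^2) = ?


|z| = sqrt(12.8^2 + 16.8^2) = sqrt(163.84 + 282.24) = sqrt(446.08) = 21.1206

|z| = 21.1206


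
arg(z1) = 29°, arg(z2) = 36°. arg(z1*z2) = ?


arg(z1*z2) = 29° + 36° = 65°
Normalized to (-180°, 180°]: 65°

65°


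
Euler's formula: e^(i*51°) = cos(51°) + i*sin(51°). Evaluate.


cos(51°) = 0.6293
sin(51°) = 0.7771

e^(i*51°) = 0.6293 + 0.7771i


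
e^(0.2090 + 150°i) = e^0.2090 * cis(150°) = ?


e^0.2090 = 1.2324
cos(150°) = -0.866
sin(150°) = 0.5
Real = 1.2324*(-0.866) = -1.0673
Imag = 1.2324*0.5 = 0.6162

-1.0673 + 0.6162i


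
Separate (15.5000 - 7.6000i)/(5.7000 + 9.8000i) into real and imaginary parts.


Multiply by conjugate: (15.5000 - 7.6000i)(5.7000 - 9.8000i) / (5.7^2 + 9.8^2)
Numerator real = 15.5*5.7 - (7.6)*9.8 = 13.87
Numerator imag = -7.6*5.7 - 15.5*9.8 = -195.22
Denominator = 128.53
Re(z) = 13.87/128.53 = 0.1079
Im(z) = -195.22/128.53 = -1.5189

Re(z) = 0.1079, Im(z) = -1.5189


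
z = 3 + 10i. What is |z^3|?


|z| = sqrt(9+100) = sqrt(109) = 10.4403
|z^3| = |z|^3 = (sqrt(109))^3 = 109*sqrt(109)

|z^3| = 109*sqrt(109) ≈ 1137.9934


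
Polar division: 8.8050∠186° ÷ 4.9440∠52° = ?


r = 8.8050 / 4.9440 = 1.7809
theta = 186° - 52° = 134° = 134° (mod 360)

1.7809 cis(134°)


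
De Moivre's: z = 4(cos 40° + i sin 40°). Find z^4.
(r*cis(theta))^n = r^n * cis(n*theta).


r^4 = 4^4 = 256
n*theta = 4*40° = 160° = 160° (mod 360)
a = 256*cos(160°) = -240.5613
b = 256*sin(160°) = 87.5572

256 cis(160°) = -240.5613 + 87.5572i


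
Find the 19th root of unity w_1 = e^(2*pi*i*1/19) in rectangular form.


Angle = 360*1/19 = 18.9474°
a = cos(18.9474°) = 0.9458
b = sin(18.9474°) = 0.3247

0.9458 + 0.3247i


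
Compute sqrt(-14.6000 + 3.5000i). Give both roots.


|z| = sqrt(213.16+12.25) = 15.0137
sqrt((|z|+a)/2) = sqrt((15.0137+(-14.6))/2) = sqrt(0.2068) = 0.4548
sqrt((|z|-a)/2) = sqrt((15.0137-(-14.6))/2) = sqrt(14.8068) = 3.8480

±(0.4548 + 3.8480i) i.e. 0.4548 + 3.8480i and -0.4548 - 3.8480i


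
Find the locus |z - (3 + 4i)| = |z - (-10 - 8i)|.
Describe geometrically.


Equal distances means the locus is the perpendicular bisector of z1 and z2.
Midpoint = ((3+(-10))/2, (4+(-8))/2) = (-3.5000, -2.0000)

Perpendicular bisector through (-3.5000, -2.0000)


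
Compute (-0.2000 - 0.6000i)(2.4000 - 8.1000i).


Real = -0.2*2.4 - (-0.6)*(-8.1) = -0.48 - 4.86 = -5.34
Imag = -0.2*(-8.1) + 2.4*(-0.6) = 1.62 - (1.44) = 0.18

-5.3400 + 0.1800i


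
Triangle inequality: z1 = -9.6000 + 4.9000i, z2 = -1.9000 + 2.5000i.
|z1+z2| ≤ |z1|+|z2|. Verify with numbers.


|z1| = sqrt((-9.6)^2 + 4.9^2) = sqrt(116.17) = 10.7782
|z2| = sqrt((-1.9)^2 + 2.5^2) = sqrt(9.86) = 3.1401
z1+z2 = -11.5000 + 7.4000i
|z1+z2| = sqrt(187.01) = 13.6752
|z1|+|z2| = 10.7782 + 3.1401 = 13.9183

|z1+z2| = 13.6752 ≤ |z1|+|z2| = 13.9183 (verified)


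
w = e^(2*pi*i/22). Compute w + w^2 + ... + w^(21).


With w = e^(2*pi*i/22), all 22 of the 22th roots of unity w^0 = 1, w, ..., w^(21) sum to 0: 1 + w + ... + w^(21) = (1 - w^22)/(1 - w) = 0 since w^22 = 1, w ≠ 1.
Removing the root 1: w + w^2 + ... + w^(21) = 0 - 1 = -1

Sum = -1


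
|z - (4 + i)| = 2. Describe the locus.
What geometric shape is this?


|z - z0| = r is a circle with center z0 and radius r.
Center = (4, 1), radius = 2

Circle with center (4, 1) and radius 2


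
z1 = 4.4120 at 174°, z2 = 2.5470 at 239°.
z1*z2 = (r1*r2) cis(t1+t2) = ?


r = 4.4120 * 2.5470 = 11.2374
theta = 174° + 239° = 413° = 53° (mod 360)

11.2374 cis(53°)


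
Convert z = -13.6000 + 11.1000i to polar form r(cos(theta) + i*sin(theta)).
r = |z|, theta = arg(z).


r = sqrt(184.96+123.21) = sqrt(308.17) = 17.5548
theta = atan2(11.1, -13.6) = 140.7795 degrees

r = 17.5548, theta = 140.7795 degrees


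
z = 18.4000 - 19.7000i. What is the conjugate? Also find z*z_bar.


z_bar = 18.4000 + 19.7000i
z*z_bar = 18.4^2 + (-19.7)^2 = 338.56 + 388.09 = 726.65

z_bar = 18.4000 + 19.7000i, z*z_bar = 726.65


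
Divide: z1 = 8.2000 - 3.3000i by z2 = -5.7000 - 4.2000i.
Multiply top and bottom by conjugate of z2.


Conjugate of z2 = -5.7000 + 4.2000i
Numerator: (8.2000 - 3.3000i)(-5.7000 + 4.2000i) = -32.8800 + 53.2500i
Denominator: (-5.7)^2 + (-4.2)^2 = 50.13
Result = (-32.8800 + 53.2500i)/50.13

-0.6559 + 1.0622i


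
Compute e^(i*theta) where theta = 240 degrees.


cos(240°) = -0.5000
sin(240°) = -0.8660

e^(i*240°) = -0.5000 - 0.8660i


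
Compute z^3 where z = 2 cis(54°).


r^3 = 2^3 = 8
n*theta = 3*54° = 162° = 162° (mod 360)
a = 8*cos(162°) = -7.6085
b = 8*sin(162°) = 2.4721

8 cis(162°) = -7.6085 + 2.4721i


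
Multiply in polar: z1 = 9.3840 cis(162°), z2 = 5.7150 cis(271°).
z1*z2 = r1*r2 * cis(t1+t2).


r = 9.3840 * 5.7150 = 53.6296
theta = 162° + 271° = 433° = 73° (mod 360)

53.6296 cis(73°)


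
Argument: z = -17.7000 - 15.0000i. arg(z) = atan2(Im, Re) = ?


Re = -17.7, Im = -15
arg = atan2(-15, -17.7) = -139.7201 degrees

arg(z) = -139.7201 degrees


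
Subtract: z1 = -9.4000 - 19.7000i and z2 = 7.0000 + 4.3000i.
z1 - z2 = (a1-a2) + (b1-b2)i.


Real: -9.4 - 7 = -16.4
Imag: -19.7 - 4.3 = -24

-16.4000 - 24.0000i


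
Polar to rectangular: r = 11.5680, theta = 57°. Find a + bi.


a = 11.5680*cos(57°) = 11.5680*0.54464 = 6.3004
b = 11.5680*sin(57°) = 11.5680*0.83867 = 9.7017

6.3004 + 9.7017i


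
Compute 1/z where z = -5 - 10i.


|z|^2 = 25+100 = 125
1/z = (-5 + 10i)/125

1/z = -0.0400 + 0.0800i


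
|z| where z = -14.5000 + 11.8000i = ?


|z| = sqrt((-14.5)^2 + 11.8^2) = sqrt(210.25 + 139.24) = sqrt(349.49) = 18.6947

|z| = 18.6947


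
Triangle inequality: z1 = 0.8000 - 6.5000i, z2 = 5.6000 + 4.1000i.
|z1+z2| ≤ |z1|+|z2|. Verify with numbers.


|z1| = sqrt(0.8^2 + (-6.5)^2) = sqrt(42.89) = 6.5490
|z2| = sqrt(5.6^2 + 4.1^2) = sqrt(48.17) = 6.9405
z1+z2 = 6.4000 - 2.4000i
|z1+z2| = sqrt(46.72) = 6.8352
|z1|+|z2| = 6.5490 + 6.9405 = 13.4895

|z1+z2| = 6.8352 ≤ |z1|+|z2| = 13.4895 (verified)


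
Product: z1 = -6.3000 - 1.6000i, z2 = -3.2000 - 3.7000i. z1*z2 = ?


Real = -6.3*(-3.2) - (-1.6)*(-3.7) = 20.16 - 5.92 = 14.24
Imag = -6.3*(-3.7) - (3.2)*(-1.6) = 23.31 + 5.12 = 28.43

14.2400 + 28.4300i


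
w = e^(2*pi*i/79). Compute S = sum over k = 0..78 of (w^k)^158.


The roots are w_k = w^k with w = e^(2*pi*i/79), and (w^k)^158 = (w^158)^k.
So S = 1 + u + u^2 + ... + u^(78) with u = w^158.
158 = 2*79 + 0, so 158 is a multiple of 79 and u = (w^79)^2 = 1.
Every one of the 79 terms equals 1: S = 79

S = 79


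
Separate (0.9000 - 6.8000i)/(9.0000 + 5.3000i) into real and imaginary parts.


Multiply by conjugate: (0.9000 - 6.8000i)(9.0000 - 5.3000i) / (9^2 + 5.3^2)
Numerator real = 0.9*9 - (6.8)*5.3 = -27.94
Numerator imag = -6.8*9 - 0.9*5.3 = -65.97
Denominator = 109.09
Re(z) = -27.94/109.09 = -0.2561
Im(z) = -65.97/109.09 = -0.6047

Re(z) = -0.2561, Im(z) = -0.6047


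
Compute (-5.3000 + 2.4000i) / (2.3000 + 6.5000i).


Conjugate of z2 = 2.3000 - 6.5000i
Numerator: (-5.3000 + 2.4000i)(2.3000 - 6.5000i) = 3.4100 + 39.9700i
Denominator: 2.3^2 + 6.5^2 = 47.54
Result = (3.4100 + 39.9700i)/47.54

0.0717 + 0.8408i


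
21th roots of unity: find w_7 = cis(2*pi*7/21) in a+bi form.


Angle = 360*7/21 = 120°
a = cos(120°) = -0.5000
b = sin(120°) = 0.8660

-0.5000 + 0.8660i


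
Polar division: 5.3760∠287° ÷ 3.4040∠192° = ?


r = 5.3760 / 3.4040 = 1.5793
theta = 287° - 192° = 95° = 95° (mod 360)

1.5793 cis(95°)


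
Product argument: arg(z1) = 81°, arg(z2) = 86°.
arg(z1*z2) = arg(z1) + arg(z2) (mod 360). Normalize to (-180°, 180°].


arg(z1*z2) = 81° + 86° = 167°
Normalized to (-180°, 180°]: 167°

167°


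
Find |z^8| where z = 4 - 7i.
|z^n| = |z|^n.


|z| = sqrt(16+49) = sqrt(65) = 8.0623
|z^8| = |z|^8 = (sqrt(65))^8 = 65^4 = 17850625

|z^8| = 17850625


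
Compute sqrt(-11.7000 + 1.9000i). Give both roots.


|z| = sqrt(136.89+3.61) = 11.8533
sqrt((|z|+a)/2) = sqrt((11.8533+(-11.7))/2) = sqrt(0.0766) = 0.2768
sqrt((|z|-a)/2) = sqrt((11.8533-(-11.7))/2) = sqrt(11.7766) = 3.4317

±(0.2768 + 3.4317i) i.e. 0.2768 + 3.4317i and -0.2768 - 3.4317i


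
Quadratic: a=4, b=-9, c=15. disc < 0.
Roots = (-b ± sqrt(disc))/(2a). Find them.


disc = (-9)^2 - 4*4*15 = 81 - 240 = -159
sqrt(|disc|) = sqrt(159) = 12.6095
Real part = 9/(2*4) = 1.1250
Imag part = 12.6095/(2*4) = 1.5762

1.1250 ± 1.5762i


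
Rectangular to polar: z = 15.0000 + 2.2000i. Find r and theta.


r = sqrt(225+4.84) = sqrt(229.84) = 15.1605
theta = atan2(2.2, 15) = 8.3439 degrees

r = 15.1605, theta = 8.3439 degrees


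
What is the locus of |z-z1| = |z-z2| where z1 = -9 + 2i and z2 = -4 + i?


Equal distances means the locus is the perpendicular bisector of z1 and z2.
Midpoint = ((-9+(-4))/2, (2+1)/2) = (-6.5000, 1.5000)

Perpendicular bisector through (-6.5000, 1.5000)


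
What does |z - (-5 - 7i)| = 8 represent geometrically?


|z - z0| = r is a circle with center z0 and radius r.
Center = (-5, -7), radius = 8

Circle with center (-5, -7) and radius 8


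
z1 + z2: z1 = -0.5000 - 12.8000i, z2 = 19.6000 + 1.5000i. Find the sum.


Real: -0.5 + 19.6 = 19.1
Imag: -12.8 + 1.5 = -11.3

19.1000 - 11.3000i


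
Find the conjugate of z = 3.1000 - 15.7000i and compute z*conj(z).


z_bar = 3.1000 + 15.7000i
z*z_bar = 3.1^2 + (-15.7)^2 = 9.61 + 246.49 = 256.1

z_bar = 3.1000 + 15.7000i, z*z_bar = 256.1


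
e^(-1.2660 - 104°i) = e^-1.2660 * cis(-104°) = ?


e^-1.2660 = 0.2820
cos(-104°) = -0.2419
sin(-104°) = -0.9703
Real = 0.2820*(-0.2419) = -0.0682
Imag = 0.2820*(-0.9703) = -0.2736

-0.0682 - 0.2736i


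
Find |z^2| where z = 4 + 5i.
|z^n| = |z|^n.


|z| = sqrt(16+25) = sqrt(41) = 6.4031
|z^2| = |z|^2 = (sqrt(41))^2 = 41

|z^2| = 41


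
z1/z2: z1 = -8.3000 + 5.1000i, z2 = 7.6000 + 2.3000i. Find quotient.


Conjugate of z2 = 7.6000 - 2.3000i
Numerator: (-8.3000 + 5.1000i)(7.6000 - 2.3000i) = -51.3500 + 57.8500i
Denominator: 7.6^2 + 2.3^2 = 63.05
Result = (-51.3500 + 57.8500i)/63.05

-0.8144 + 0.9175i


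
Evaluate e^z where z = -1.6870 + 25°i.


e^-1.6870 = 0.18507
cos(25°) = 0.9063
sin(25°) = 0.4226
Real = 0.18507*0.9063 = 0.1677
Imag = 0.18507*0.4226 = 0.0782

0.1677 + 0.0782i


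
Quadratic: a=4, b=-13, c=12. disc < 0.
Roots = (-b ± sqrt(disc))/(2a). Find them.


disc = (-13)^2 - 4*4*12 = 169 - 192 = -23
sqrt(|disc|) = sqrt(23) = 4.7958
Real part = 13/(2*4) = 1.6250
Imag part = 4.7958/(2*4) = 0.5995

1.6250 ± 0.5995i


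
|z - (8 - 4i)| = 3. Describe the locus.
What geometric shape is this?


|z - z0| = r is a circle with center z0 and radius r.
Center = (8, -4), radius = 3

Circle with center (8, -4) and radius 3


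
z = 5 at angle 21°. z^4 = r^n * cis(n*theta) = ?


r^4 = 5^4 = 625
n*theta = 4*21° = 84° = 84° (mod 360)
a = 625*cos(84°) = 65.3303
b = 625*sin(84°) = 621.5762

625 cis(84°) = 65.3303 + 621.5762i


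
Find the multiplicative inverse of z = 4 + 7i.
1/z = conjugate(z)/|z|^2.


|z|^2 = 16+49 = 65
1/z = (4 - 7i)/65

1/z = 0.0615 - 0.1077i


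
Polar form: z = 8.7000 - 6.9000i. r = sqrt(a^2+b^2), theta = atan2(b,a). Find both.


r = sqrt(75.69+47.61) = sqrt(123.3) = 11.1041
theta = atan2(-6.9, 8.7) = -38.4181 degrees

r = 11.1041, theta = -38.4181 degrees


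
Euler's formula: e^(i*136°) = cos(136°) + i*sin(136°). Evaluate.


cos(136°) = -0.7193
sin(136°) = 0.6947

e^(i*136°) = -0.7193 + 0.6947i


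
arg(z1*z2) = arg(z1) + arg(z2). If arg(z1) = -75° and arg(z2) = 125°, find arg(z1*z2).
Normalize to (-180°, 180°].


arg(z1*z2) = -75° + 125° = 50°
Normalized to (-180°, 180°]: 50°

50°


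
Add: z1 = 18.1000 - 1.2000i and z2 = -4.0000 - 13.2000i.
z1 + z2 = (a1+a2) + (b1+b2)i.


Real: 18.1 - 4 = 14.1
Imag: -1.2 - 13.2 = -14.4

14.1000 - 14.4000i


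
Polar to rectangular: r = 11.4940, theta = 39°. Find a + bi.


a = 11.4940*cos(39°) = 11.4940*0.777146 = 8.9325
b = 11.4940*sin(39°) = 11.4940*0.62932 = 7.2334

8.9325 + 7.2334i


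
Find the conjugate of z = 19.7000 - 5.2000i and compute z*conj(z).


z_bar = 19.7000 + 5.2000i
z*z_bar = 19.7^2 + (-5.2)^2 = 388.09 + 27.04 = 415.13

z_bar = 19.7000 + 5.2000i, z*z_bar = 415.13


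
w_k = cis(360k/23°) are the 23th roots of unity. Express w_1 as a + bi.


Angle = 360*1/23 = 15.6522°
a = cos(15.6522°) = 0.9629
b = sin(15.6522°) = 0.2698

0.9629 + 0.2698i


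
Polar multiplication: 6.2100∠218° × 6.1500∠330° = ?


r = 6.2100 * 6.1500 = 38.1915
theta = 218° + 330° = 548° = 188° (mod 360)

38.1915 cis(188°)


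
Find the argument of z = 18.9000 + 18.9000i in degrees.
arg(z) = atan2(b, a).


Re = 18.9, Im = 18.9
arg = atan2(18.9, 18.9) = 45.0000 degrees

arg(z) = 45.0000 degrees


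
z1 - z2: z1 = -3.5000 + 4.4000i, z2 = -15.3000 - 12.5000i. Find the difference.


Real: -3.5 + 15.3 = 11.8
Imag: 4.4 + 12.5 = 16.9

11.8000 + 16.9000i


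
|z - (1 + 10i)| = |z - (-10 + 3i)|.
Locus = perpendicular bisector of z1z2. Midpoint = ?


Equal distances means the locus is the perpendicular bisector of z1 and z2.
Midpoint = ((1+(-10))/2, (10+3)/2) = (-4.5000, 6.5000)

Perpendicular bisector through (-4.5000, 6.5000)


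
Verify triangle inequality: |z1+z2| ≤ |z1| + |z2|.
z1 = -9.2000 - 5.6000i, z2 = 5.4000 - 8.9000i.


|z1| = sqrt((-9.2)^2 + (-5.6)^2) = sqrt(116) = 10.7703
|z2| = sqrt(5.4^2 + (-8.9)^2) = sqrt(108.37) = 10.4101
z1+z2 = -3.8000 - 14.5000i
|z1+z2| = sqrt(224.69) = 14.9897
|z1|+|z2| = 10.7703 + 10.4101 = 21.1804

|z1+z2| = 14.9897 ≤ |z1|+|z2| = 21.1804 (verified)


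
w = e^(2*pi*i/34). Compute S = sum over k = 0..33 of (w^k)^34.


The roots are w_k = w^k with w = e^(2*pi*i/34), and (w^k)^34 = (w^34)^k.
So S = 1 + u + u^2 + ... + u^(33) with u = w^34.
34 = 1*34 + 0, so 34 is a multiple of 34 and u = (w^34)^1 = 1.
Every one of the 34 terms equals 1: S = 34

S = 34


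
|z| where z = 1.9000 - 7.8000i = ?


|z| = sqrt(1.9^2 + (-7.8)^2) = sqrt(3.61 + 60.84) = sqrt(64.45) = 8.0281

|z| = 8.0281


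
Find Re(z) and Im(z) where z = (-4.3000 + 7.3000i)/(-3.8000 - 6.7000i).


Multiply by conjugate: (-4.3000 + 7.3000i)(-3.8000 + 6.7000i) / ((-3.8)^2 + (-6.7)^2)
Numerator real = -4.3*(-3.8) + 7.3*(-6.7) = -32.57
Numerator imag = 7.3*(-3.8) - (-4.3)*(-6.7) = -56.55
Denominator = 59.33
Re(z) = -32.57/59.33 = -0.5490
Im(z) = -56.55/59.33 = -0.9531

Re(z) = -0.5490, Im(z) = -0.9531


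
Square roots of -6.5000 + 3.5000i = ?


|z| = sqrt(42.25+12.25) = 7.3824
sqrt((|z|+a)/2) = sqrt((7.3824+(-6.5))/2) = sqrt(0.4412) = 0.6642
sqrt((|z|-a)/2) = sqrt((7.3824-(-6.5))/2) = sqrt(6.9412) = 2.6346

±(0.6642 + 2.6346i) i.e. 0.6642 + 2.6346i and -0.6642 - 2.6346i


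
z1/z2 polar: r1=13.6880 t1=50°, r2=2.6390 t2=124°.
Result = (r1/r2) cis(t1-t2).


r = 13.6880 / 2.6390 = 5.1868
theta = 50° - 124° = -74° = 286° (mod 360)

5.1868 cis(286°)


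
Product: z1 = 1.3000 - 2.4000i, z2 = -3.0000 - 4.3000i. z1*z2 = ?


Real = 1.3*(-3) - (-2.4)*(-4.3) = -3.9 - 10.32 = -14.22
Imag = 1.3*(-4.3) - (3)*(-2.4) = -5.59 + 7.2 = 1.61

-14.2200 + 1.6100i


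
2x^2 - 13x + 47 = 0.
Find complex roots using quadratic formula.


disc = (-13)^2 - 4*2*47 = 169 - 376 = -207
sqrt(|disc|) = sqrt(207) = 14.3875
Real part = 13/(2*2) = 3.2500
Imag part = 14.3875/(2*2) = 3.5969

3.2500 ± 3.5969i


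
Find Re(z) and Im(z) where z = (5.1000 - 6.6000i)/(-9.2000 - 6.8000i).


Multiply by conjugate: (5.1000 - 6.6000i)(-9.2000 + 6.8000i) / ((-9.2)^2 + (-6.8)^2)
Numerator real = 5.1*(-9.2) - (6.6)*(-6.8) = -2.04
Numerator imag = -6.6*(-9.2) - 5.1*(-6.8) = 95.4
Denominator = 130.88
Re(z) = -2.04/130.88 = -0.0156
Im(z) = 95.4/130.88 = 0.7289

Re(z) = -0.0156, Im(z) = 0.7289


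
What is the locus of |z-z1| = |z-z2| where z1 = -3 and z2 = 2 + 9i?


Equal distances means the locus is the perpendicular bisector of z1 and z2.
Midpoint = ((-3+2)/2, (0+9)/2) = (-0.5000, 4.5000)

Perpendicular bisector through (-0.5000, 4.5000)


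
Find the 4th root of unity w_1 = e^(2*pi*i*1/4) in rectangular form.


Angle = 360*1/4 = 90°
a = cos(90°) = 0
b = sin(90°) = 1.0000

0 + 1.0000i


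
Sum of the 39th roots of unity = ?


The sum of all 39th roots of unity is 0.
Geometric series: (1 - w^39)/(1 - w) = (1-1)/(1-w) = 0 since w^39 = 1, w ≠ 1.
Alternatively: coefficient of z^38 in z^39 - 1 is 0.

0


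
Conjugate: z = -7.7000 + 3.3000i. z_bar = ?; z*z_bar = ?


z_bar = -7.7000 - 3.3000i
z*z_bar = (-7.7)^2 + 3.3^2 = 59.29 + 10.89 = 70.18

z_bar = -7.7000 - 3.3000i, z*z_bar = 70.18


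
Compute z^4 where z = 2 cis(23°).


r^4 = 2^4 = 16
n*theta = 4*23° = 92° = 92° (mod 360)
a = 16*cos(92°) = -0.5584
b = 16*sin(92°) = 15.9903

16 cis(92°) = -0.5584 + 15.9903i


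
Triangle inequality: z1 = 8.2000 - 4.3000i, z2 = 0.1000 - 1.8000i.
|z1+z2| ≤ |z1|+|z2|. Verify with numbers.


|z1| = sqrt(8.2^2 + (-4.3)^2) = sqrt(85.73) = 9.2590
|z2| = sqrt(0.1^2 + (-1.8)^2) = sqrt(3.25) = 1.8028
z1+z2 = 8.3000 - 6.1000i
|z1+z2| = sqrt(106.1) = 10.3005
|z1|+|z2| = 9.2590 + 1.8028 = 11.0618

|z1+z2| = 10.3005 ≤ |z1|+|z2| = 11.0618 (verified)


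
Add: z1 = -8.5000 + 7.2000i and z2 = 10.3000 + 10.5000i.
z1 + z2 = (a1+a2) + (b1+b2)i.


Real: -8.5 + 10.3 = 1.8
Imag: 7.2 + 10.5 = 17.7

1.8000 + 17.7000i


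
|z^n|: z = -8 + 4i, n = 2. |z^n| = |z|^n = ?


|z| = sqrt(64+16) = sqrt(80) = 8.9443
|z^2| = |z|^2 = (sqrt(80))^2 = 80

|z^2| = 80


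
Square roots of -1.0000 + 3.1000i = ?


|z| = sqrt(1+9.61) = 3.2573
sqrt((|z|+a)/2) = sqrt((3.2573+(-1))/2) = sqrt(1.1286) = 1.0624
sqrt((|z|-a)/2) = sqrt((3.2573-(-1))/2) = sqrt(2.1286) = 1.4590

±(1.0624 + 1.4590i) i.e. 1.0624 + 1.4590i and -1.0624 - 1.4590i


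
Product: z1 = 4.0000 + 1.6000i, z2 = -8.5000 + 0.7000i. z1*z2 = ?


Real = 4*(-8.5) - 1.6*0.7 = -34 - 1.12 = -35.12
Imag = 4*0.7 - (8.5)*1.6 = 2.8 - (13.6) = -10.8

-35.1200 - 10.8000i


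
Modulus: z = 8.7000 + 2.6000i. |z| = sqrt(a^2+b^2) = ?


|z| = sqrt(8.7^2 + 2.6^2) = sqrt(75.69 + 6.76) = sqrt(82.45) = 9.0802

|z| = 9.0802


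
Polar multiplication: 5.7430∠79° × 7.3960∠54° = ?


r = 5.7430 * 7.3960 = 42.4752
theta = 79° + 54° = 133° = 133° (mod 360)

42.4752 cis(133°)


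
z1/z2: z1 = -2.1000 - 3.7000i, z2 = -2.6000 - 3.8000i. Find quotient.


Conjugate of z2 = -2.6000 + 3.8000i
Numerator: (-2.1000 - 3.7000i)(-2.6000 + 3.8000i) = 19.5200 + 1.6400i
Denominator: (-2.6)^2 + (-3.8)^2 = 21.2
Result = (19.5200 + 1.6400i)/21.2

0.9208 + 0.0774i


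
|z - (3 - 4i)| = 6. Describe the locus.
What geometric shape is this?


|z - z0| = r is a circle with center z0 and radius r.
Center = (3, -4), radius = 6

Circle with center (3, -4) and radius 6


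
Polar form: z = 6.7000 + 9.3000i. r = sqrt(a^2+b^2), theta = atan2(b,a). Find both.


r = sqrt(44.89+86.49) = sqrt(131.38) = 11.4621
theta = atan2(9.3, 6.7) = 54.2299 degrees

r = 11.4621, theta = 54.2299 degrees


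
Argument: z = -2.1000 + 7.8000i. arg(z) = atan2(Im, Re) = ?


Re = -2.1, Im = 7.8
arg = atan2(7.8, -2.1) = 105.0685 degrees

arg(z) = 105.0685 degrees


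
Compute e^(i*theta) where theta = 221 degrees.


cos(221°) = -0.7547
sin(221°) = -0.6561

e^(i*221°) = -0.7547 - 0.6561i


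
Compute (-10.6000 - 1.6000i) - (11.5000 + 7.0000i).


Real: -10.6 - 11.5 = -22.1
Imag: -1.6 - 7 = -8.6

-22.1000 - 8.6000i


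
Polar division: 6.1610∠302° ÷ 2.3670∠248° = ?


r = 6.1610 / 2.3670 = 2.6029
theta = 302° - 248° = 54° = 54° (mod 360)

2.6029 cis(54°)


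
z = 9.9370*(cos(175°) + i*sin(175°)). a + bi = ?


a = 9.9370*cos(175°) = 9.9370*(-0.9962) = -9.8992
b = 9.9370*sin(175°) = 9.9370*0.08716 = 0.8661

-9.8992 + 0.8661i


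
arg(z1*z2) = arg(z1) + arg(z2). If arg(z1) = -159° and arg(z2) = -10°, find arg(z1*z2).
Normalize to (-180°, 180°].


arg(z1*z2) = -159° - 10° = -169°
Normalized to (-180°, 180°]: -169°

-169°


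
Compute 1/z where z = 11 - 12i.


|z|^2 = 121+144 = 265
1/z = (11 + 12i)/265

1/z = 0.0415 + 0.0453i


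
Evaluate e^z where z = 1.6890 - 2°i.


e^1.6890 = 5.4141
cos(-2°) = 0.99939
sin(-2°) = -0.034899
Real = 5.4141*0.99939 = 5.4108
Imag = 5.4141*(-0.034899) = -0.1889

5.4108 - 0.1889i


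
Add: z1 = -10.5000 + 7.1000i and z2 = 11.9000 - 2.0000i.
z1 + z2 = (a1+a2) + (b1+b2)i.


Real: -10.5 + 11.9 = 1.4
Imag: 7.1 - 2 = 5.1

1.4000 + 5.1000i


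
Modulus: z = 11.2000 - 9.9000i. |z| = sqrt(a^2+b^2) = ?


|z| = sqrt(11.2^2 + (-9.9)^2) = sqrt(125.44 + 98.01) = sqrt(223.45) = 14.9482

|z| = 14.9482


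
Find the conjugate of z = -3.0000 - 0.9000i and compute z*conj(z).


z_bar = -3.0000 + 0.9000i
z*z_bar = (-3)^2 + (-0.9)^2 = 9 + 0.81 = 9.81

z_bar = -3.0000 + 0.9000i, z*z_bar = 9.81


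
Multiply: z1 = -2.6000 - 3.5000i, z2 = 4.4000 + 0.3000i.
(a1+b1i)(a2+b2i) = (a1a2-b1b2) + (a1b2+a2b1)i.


Real = -2.6*4.4 - (-3.5)*0.3 = -11.44 - (-1.05) = -10.39
Imag = -2.6*0.3 + 4.4*(-3.5) = -0.78 - (15.4) = -16.18

-10.3900 - 16.1800i


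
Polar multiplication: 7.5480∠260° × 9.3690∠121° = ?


r = 7.5480 * 9.3690 = 70.7172
theta = 260° + 121° = 381° = 21° (mod 360)

70.7172 cis(21°)


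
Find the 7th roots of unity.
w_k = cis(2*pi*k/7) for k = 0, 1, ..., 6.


The 7th roots of unity are cis(360k/7°) for k=0..6
Angle step = 360/7 = 51.4286°
Primitive root: cis(51.4286°)
Primitive root = 0.6235 + 0.7818i

7 roots at angles: 0°, 51.4286°, 102.8571°, 154.2857°, 205.7143°, 257.1429°, 308.5714°


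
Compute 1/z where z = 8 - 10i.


|z|^2 = 64+100 = 164
1/z = (8 + 10i)/164

1/z = 0.0488 + 0.0610i


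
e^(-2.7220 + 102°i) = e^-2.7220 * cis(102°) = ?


e^-2.7220 = 0.0657
cos(102°) = -0.2079
sin(102°) = 0.9781
Real = 0.0657*(-0.2079) = -0.0137
Imag = 0.0657*0.9781 = 0.0643

-0.0137 + 0.0643i


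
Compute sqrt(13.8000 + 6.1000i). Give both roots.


|z| = sqrt(190.44+37.21) = 15.0881
sqrt((|z|+a)/2) = sqrt((15.0881+13.8)/2) = sqrt(14.4440) = 3.8005
sqrt((|z|-a)/2) = sqrt((15.0881-13.8)/2) = sqrt(0.6440) = 0.8025

±(3.8005 + 0.8025i) i.e. 3.8005 + 0.8025i and -3.8005 - 0.8025i


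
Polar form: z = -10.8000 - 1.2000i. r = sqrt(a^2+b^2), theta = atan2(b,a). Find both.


r = sqrt(116.64+1.44) = sqrt(118.08) = 10.8665
theta = atan2(-1.2, -10.8) = -173.6598 degrees

r = 10.8665, theta = -173.6598 degrees


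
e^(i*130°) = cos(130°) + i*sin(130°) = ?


cos(130°) = -0.6428
sin(130°) = 0.7660

e^(i*130°) = -0.6428 + 0.7660i


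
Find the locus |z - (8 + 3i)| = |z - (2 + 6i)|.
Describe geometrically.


Equal distances means the locus is the perpendicular bisector of z1 and z2.
Midpoint = ((8+2)/2, (3+6)/2) = (5.0000, 4.5000)

Perpendicular bisector through (5.0000, 4.5000)


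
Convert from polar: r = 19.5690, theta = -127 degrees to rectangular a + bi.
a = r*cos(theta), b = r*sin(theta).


a = 19.5690*cos(-127°) = 19.5690*(-0.601815) = -11.7769
b = 19.5690*sin(-127°) = 19.5690*(-0.798636) = -15.6285

-11.7769 - 15.6285i


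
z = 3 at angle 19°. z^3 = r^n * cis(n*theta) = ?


r^3 = 3^3 = 27
n*theta = 3*19° = 57° = 57° (mod 360)
a = 27*cos(57°) = 14.7053
b = 27*sin(57°) = 22.6441

27 cis(57°) = 14.7053 + 22.6441i


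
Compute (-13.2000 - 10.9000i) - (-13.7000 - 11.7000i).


Real: -13.2 + 13.7 = 0.5
Imag: -10.9 + 11.7 = 0.8

0.5000 + 0.8000i


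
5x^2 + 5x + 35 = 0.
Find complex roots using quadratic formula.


disc = 5^2 - 4*5*35 = 25 - 700 = -675
sqrt(|disc|) = sqrt(675) = 25.9808
Real part = -5/(2*5) = -0.5000
Imag part = 25.9808/(2*5) = 2.5981

-0.5000 ± 2.5981i


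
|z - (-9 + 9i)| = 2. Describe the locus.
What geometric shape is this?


|z - z0| = r is a circle with center z0 and radius r.
Center = (-9, 9), radius = 2

Circle with center (-9, 9) and radius 2


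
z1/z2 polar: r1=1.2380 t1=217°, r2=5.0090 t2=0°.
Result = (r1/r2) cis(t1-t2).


r = 1.2380 / 5.0090 = 0.2472
theta = 217° - 0° = 217° = 217° (mod 360)

0.2472 cis(217°)


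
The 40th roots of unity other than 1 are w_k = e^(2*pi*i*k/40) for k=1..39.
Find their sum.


With w = e^(2*pi*i/40), all 40 of the 40th roots of unity w^0 = 1, w, ..., w^(39) sum to 0: 1 + w + ... + w^(39) = (1 - w^40)/(1 - w) = 0 since w^40 = 1, w ≠ 1.
Removing the root 1: w + w^2 + ... + w^(39) = 0 - 1 = -1

Sum = -1


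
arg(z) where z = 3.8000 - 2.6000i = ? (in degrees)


Re = 3.8, Im = -2.6
arg = atan2(-2.6, 3.8) = -34.3803 degrees

arg(z) = -34.3803 degrees


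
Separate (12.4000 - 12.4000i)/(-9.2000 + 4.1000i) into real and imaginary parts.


Multiply by conjugate: (12.4000 - 12.4000i)(-9.2000 - 4.1000i) / ((-9.2)^2 + 4.1^2)
Numerator real = 12.4*(-9.2) - (12.4)*4.1 = -164.92
Numerator imag = -12.4*(-9.2) - 12.4*4.1 = 63.24
Denominator = 101.45
Re(z) = -164.92/101.45 = -1.6256
Im(z) = 63.24/101.45 = 0.6234

Re(z) = -1.6256, Im(z) = 0.6234


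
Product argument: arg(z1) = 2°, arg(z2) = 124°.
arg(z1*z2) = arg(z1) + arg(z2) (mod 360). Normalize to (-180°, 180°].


arg(z1*z2) = 2° + 124° = 126°
Normalized to (-180°, 180°]: 126°

126°


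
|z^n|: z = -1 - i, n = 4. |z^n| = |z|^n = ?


|z| = sqrt(1+1) = sqrt(2) = 1.4142
|z^4| = |z|^4 = (sqrt(2))^4 = 2^2 = 4

|z^4| = 4


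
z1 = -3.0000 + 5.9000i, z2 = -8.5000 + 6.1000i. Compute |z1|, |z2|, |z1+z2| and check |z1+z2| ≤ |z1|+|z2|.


|z1| = sqrt((-3)^2 + 5.9^2) = sqrt(43.81) = 6.6189
|z2| = sqrt((-8.5)^2 + 6.1^2) = sqrt(109.46) = 10.4623
z1+z2 = -11.5000 + 12.0000i
|z1+z2| = sqrt(276.25) = 16.6208
|z1|+|z2| = 6.6189 + 10.4623 = 17.0812

|z1+z2| = 16.6208 ≤ |z1|+|z2| = 17.0812 (verified)


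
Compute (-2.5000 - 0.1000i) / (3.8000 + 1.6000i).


Conjugate of z2 = 3.8000 - 1.6000i
Numerator: (-2.5000 - 0.1000i)(3.8000 - 1.6000i) = -9.6600 + 3.6200i
Denominator: 3.8^2 + 1.6^2 = 17
Result = (-9.6600 + 3.6200i)/17

-0.5682 + 0.2129i


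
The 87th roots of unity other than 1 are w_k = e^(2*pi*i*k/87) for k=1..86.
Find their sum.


With w = e^(2*pi*i/87), all 87 of the 87th roots of unity w^0 = 1, w, ..., w^(86) sum to 0: 1 + w + ... + w^(86) = (1 - w^87)/(1 - w) = 0 since w^87 = 1, w ≠ 1.
Removing the root 1: w + w^2 + ... + w^(86) = 0 - 1 = -1

Sum = -1


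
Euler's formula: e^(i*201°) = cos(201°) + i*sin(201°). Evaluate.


cos(201°) = -0.9336
sin(201°) = -0.3584

e^(i*201°) = -0.9336 - 0.3584i


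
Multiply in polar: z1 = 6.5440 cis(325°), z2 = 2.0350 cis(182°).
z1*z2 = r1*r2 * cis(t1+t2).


r = 6.5440 * 2.0350 = 13.3170
theta = 325° + 182° = 507° = 147° (mod 360)

13.3170 cis(147°)


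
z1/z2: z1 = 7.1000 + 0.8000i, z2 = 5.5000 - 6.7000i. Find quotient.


Conjugate of z2 = 5.5000 + 6.7000i
Numerator: (7.1000 + 0.8000i)(5.5000 + 6.7000i) = 33.6900 + 51.9700i
Denominator: 5.5^2 + (-6.7)^2 = 75.14
Result = (33.6900 + 51.9700i)/75.14

0.4484 + 0.6916i


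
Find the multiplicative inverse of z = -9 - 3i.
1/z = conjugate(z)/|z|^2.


|z|^2 = 81+9 = 90
1/z = (-9 + 3i)/90

1/z = -0.1000 + 0.0333i


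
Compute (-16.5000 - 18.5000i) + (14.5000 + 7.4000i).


Real: -16.5 + 14.5 = -2
Imag: -18.5 + 7.4 = -11.1

-2.0000 - 11.1000i


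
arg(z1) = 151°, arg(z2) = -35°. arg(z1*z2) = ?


arg(z1*z2) = 151° - 35° = 116°
Normalized to (-180°, 180°]: 116°

116°


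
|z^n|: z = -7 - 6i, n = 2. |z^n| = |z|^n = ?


|z| = sqrt(49+36) = sqrt(85) = 9.2195
|z^2| = |z|^2 = (sqrt(85))^2 = 85

|z^2| = 85


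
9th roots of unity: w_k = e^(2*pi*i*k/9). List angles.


The 9th roots of unity are cis(360k/9°) for k=0..8
Angle step = 360/9 = 40°
Primitive root: cis(40°)
Primitive root = 0.7660 + 0.6428i

9 roots at angles: 0°, 40°, 80°, 120°, 160°, 200°, 240°, 280°, 320°


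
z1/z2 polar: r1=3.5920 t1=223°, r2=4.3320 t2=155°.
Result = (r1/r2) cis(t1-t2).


r = 3.5920 / 4.3320 = 0.8292
theta = 223° - 155° = 68° = 68° (mod 360)

0.8292 cis(68°)


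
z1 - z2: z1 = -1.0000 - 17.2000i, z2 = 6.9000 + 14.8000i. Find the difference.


Real: -1 - 6.9 = -7.9
Imag: -17.2 - 14.8 = -32

-7.9000 - 32.0000i


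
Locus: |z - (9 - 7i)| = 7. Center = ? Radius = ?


|z - z0| = r is a circle with center z0 and radius r.
Center = (9, -7), radius = 7

Circle with center (9, -7) and radius 7


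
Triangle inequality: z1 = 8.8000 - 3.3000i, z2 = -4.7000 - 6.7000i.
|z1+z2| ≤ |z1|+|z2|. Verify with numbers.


|z1| = sqrt(8.8^2 + (-3.3)^2) = sqrt(88.33) = 9.3984
|z2| = sqrt((-4.7)^2 + (-6.7)^2) = sqrt(66.98) = 8.1841
z1+z2 = 4.1000 - 10.0000i
|z1+z2| = sqrt(116.81) = 10.8079
|z1|+|z2| = 9.3984 + 8.1841 = 17.5825

|z1+z2| = 10.8079 ≤ |z1|+|z2| = 17.5825 (verified)


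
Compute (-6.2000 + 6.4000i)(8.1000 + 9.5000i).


Real = -6.2*8.1 - 6.4*9.5 = -50.22 - 60.8 = -111.02
Imag = -6.2*9.5 + 8.1*6.4 = -58.9 + 51.84 = -7.06

-111.0200 - 7.0600i


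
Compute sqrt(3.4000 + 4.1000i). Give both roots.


|z| = sqrt(11.56+16.81) = 5.3263
sqrt((|z|+a)/2) = sqrt((5.3263+3.4)/2) = sqrt(4.3632) = 2.0888
sqrt((|z|-a)/2) = sqrt((5.3263-3.4)/2) = sqrt(0.9632) = 0.9814

±(2.0888 + 0.9814i) i.e. 2.0888 + 0.9814i and -2.0888 - 0.9814i


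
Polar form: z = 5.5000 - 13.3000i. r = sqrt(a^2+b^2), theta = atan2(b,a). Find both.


r = sqrt(30.25+176.89) = sqrt(207.14) = 14.3924
theta = atan2(-13.3, 5.5) = -67.5333 degrees

r = 14.3924, theta = -67.5333 degrees


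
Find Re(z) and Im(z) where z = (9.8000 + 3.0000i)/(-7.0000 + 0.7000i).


Multiply by conjugate: (9.8000 + 3.0000i)(-7.0000 - 0.7000i) / ((-7)^2 + 0.7^2)
Numerator real = 9.8*(-7) + 3*0.7 = -66.5
Numerator imag = 3*(-7) - 9.8*0.7 = -27.86
Denominator = 49.49
Re(z) = -66.5/49.49 = -1.3437
Im(z) = -27.86/49.49 = -0.5629

Re(z) = -1.3437, Im(z) = -0.5629


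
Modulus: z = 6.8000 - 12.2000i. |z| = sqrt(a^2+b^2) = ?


|z| = sqrt(6.8^2 + (-12.2)^2) = sqrt(46.24 + 148.84) = sqrt(195.08) = 13.9671

|z| = 13.9671


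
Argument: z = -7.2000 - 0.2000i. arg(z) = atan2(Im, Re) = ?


Re = -7.2, Im = -0.2
arg = atan2(-0.2, -7.2) = -178.4089 degrees

arg(z) = -178.4089 degrees


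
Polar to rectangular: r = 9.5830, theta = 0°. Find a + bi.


a = 9.5830*cos(0°) = 9.5830*1 = 9.5830
b = 9.5830*sin(0°) = 9.5830*0 = 0

9.5830 + 0i


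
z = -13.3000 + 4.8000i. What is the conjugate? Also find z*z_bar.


z_bar = -13.3000 - 4.8000i
z*z_bar = (-13.3)^2 + 4.8^2 = 176.89 + 23.04 = 199.93

z_bar = -13.3000 - 4.8000i, z*z_bar = 199.93


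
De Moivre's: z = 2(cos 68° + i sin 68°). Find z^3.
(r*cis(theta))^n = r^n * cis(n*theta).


r^3 = 2^3 = 8
n*theta = 3*68° = 204° = 204° (mod 360)
a = 8*cos(204°) = -7.3084
b = 8*sin(204°) = -3.2539

8 cis(204°) = -7.3084 - 3.2539i


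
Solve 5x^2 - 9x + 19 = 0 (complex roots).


disc = (-9)^2 - 4*5*19 = 81 - 380 = -299
sqrt(|disc|) = sqrt(299) = 17.2916
Real part = 9/(2*5) = 0.9000
Imag part = 17.2916/(2*5) = 1.7292

0.9000 ± 1.7292i


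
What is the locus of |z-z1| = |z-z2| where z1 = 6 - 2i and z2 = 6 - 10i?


Equal distances means the locus is the perpendicular bisector of z1 and z2.
Midpoint = ((6+6)/2, (-2+(-10))/2) = (6.0000, -6.0000)

Perpendicular bisector through (6.0000, -6.0000)


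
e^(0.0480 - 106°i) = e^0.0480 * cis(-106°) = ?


e^0.0480 = 1.04917
cos(-106°) = -0.2756
sin(-106°) = -0.96126
Real = 1.04917*(-0.2756) = -0.2892
Imag = 1.04917*(-0.96126) = -1.0085

-0.2892 - 1.0085i


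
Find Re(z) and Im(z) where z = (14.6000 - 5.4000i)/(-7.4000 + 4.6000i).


Multiply by conjugate: (14.6000 - 5.4000i)(-7.4000 - 4.6000i) / ((-7.4)^2 + 4.6^2)
Numerator real = 14.6*(-7.4) - (5.4)*4.6 = -132.88
Numerator imag = -5.4*(-7.4) - 14.6*4.6 = -27.2
Denominator = 75.92
Re(z) = -132.88/75.92 = -1.7503
Im(z) = -27.2/75.92 = -0.3583

Re(z) = -1.7503, Im(z) = -0.3583


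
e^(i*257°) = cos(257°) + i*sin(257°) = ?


cos(257°) = -0.2250
sin(257°) = -0.9744

e^(i*257°) = -0.2250 - 0.9744i


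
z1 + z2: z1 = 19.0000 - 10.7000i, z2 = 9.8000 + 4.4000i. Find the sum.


Real: 19 + 9.8 = 28.8
Imag: -10.7 + 4.4 = -6.3

28.8000 - 6.3000i


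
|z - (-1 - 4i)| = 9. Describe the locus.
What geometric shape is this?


|z - z0| = r is a circle with center z0 and radius r.
Center = (-1, -4), radius = 9

Circle with center (-1, -4) and radius 9


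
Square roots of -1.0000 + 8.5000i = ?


|z| = sqrt(1+72.25) = 8.5586
sqrt((|z|+a)/2) = sqrt((8.5586+(-1))/2) = sqrt(3.7793) = 1.9440
sqrt((|z|-a)/2) = sqrt((8.5586-(-1))/2) = sqrt(4.7793) = 2.1862

±(1.9440 + 2.1862i) i.e. 1.9440 + 2.1862i and -1.9440 - 2.1862i


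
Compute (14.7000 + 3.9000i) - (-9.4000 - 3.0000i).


Real: 14.7 + 9.4 = 24.1
Imag: 3.9 + 3 = 6.9

24.1000 + 6.9000i


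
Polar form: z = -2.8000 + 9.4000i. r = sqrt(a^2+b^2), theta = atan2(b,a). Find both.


r = sqrt(7.84+88.36) = sqrt(96.2) = 9.8082
theta = atan2(9.4, -2.8) = 106.5873 degrees

r = 9.8082, theta = 106.5873 degrees


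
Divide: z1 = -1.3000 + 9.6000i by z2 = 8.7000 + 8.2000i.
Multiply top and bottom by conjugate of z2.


Conjugate of z2 = 8.7000 - 8.2000i
Numerator: (-1.3000 + 9.6000i)(8.7000 - 8.2000i) = 67.4100 + 94.1800i
Denominator: 8.7^2 + 8.2^2 = 142.93
Result = (67.4100 + 94.1800i)/142.93

0.4716 + 0.6589i


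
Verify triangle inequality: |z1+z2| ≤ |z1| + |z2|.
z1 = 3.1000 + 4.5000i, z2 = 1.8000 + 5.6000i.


|z1| = sqrt(3.1^2 + 4.5^2) = sqrt(29.86) = 5.4644
|z2| = sqrt(1.8^2 + 5.6^2) = sqrt(34.6) = 5.8822
z1+z2 = 4.9000 + 10.1000i
|z1+z2| = sqrt(126.02) = 11.2259
|z1|+|z2| = 5.4644 + 5.8822 = 11.3466

|z1+z2| = 11.2259 ≤ |z1|+|z2| = 11.3466 (verified)


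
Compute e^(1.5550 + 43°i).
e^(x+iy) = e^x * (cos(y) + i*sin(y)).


e^1.5550 = 4.7351
cos(43°) = 0.73135
sin(43°) = 0.682
Real = 4.7351*0.73135 = 3.4630
Imag = 4.7351*0.682 = 3.2293

3.4630 + 3.2293i


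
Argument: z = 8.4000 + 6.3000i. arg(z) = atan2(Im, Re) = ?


Re = 8.4, Im = 6.3
arg = atan2(6.3, 8.4) = 36.8699 degrees

arg(z) = 36.8699 degrees


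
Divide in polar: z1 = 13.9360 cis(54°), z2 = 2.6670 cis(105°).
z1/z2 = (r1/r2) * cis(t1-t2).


r = 13.9360 / 2.6670 = 5.2253
theta = 54° - 105° = -51° = 309° (mod 360)

5.2253 cis(309°)


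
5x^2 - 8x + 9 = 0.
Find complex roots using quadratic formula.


disc = (-8)^2 - 4*5*9 = 64 - 180 = -116
sqrt(|disc|) = sqrt(116) = 10.7703
Real part = 8/(2*5) = 0.8000
Imag part = 10.7703/(2*5) = 1.0770

0.8000 ± 1.0770i


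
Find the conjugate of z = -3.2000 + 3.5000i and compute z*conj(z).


z_bar = -3.2000 - 3.5000i
z*z_bar = (-3.2)^2 + 3.5^2 = 10.24 + 12.25 = 22.49

z_bar = -3.2000 - 3.5000i, z*z_bar = 22.49


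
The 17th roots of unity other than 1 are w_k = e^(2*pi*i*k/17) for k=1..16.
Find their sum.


With w = e^(2*pi*i/17), all 17 of the 17th roots of unity w^0 = 1, w, ..., w^(16) sum to 0: 1 + w + ... + w^(16) = (1 - w^17)/(1 - w) = 0 since w^17 = 1, w ≠ 1.
Removing the root 1: w + w^2 + ... + w^(16) = 0 - 1 = -1

Sum = -1


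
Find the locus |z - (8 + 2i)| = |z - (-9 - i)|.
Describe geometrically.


Equal distances means the locus is the perpendicular bisector of z1 and z2.
Midpoint = ((8+(-9))/2, (2+(-1))/2) = (-0.5000, 0.5000)

Perpendicular bisector through (-0.5000, 0.5000)


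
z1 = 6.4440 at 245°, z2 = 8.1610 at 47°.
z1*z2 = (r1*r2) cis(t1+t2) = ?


r = 6.4440 * 8.1610 = 52.5895
theta = 245° + 47° = 292° = 292° (mod 360)

52.5895 cis(292°)


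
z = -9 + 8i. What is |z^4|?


|z| = sqrt(81+64) = sqrt(145) = 12.0416
|z^4| = |z|^4 = (sqrt(145))^4 = 145^2 = 21025

|z^4| = 21025


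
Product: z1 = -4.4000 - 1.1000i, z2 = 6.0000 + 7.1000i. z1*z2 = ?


Real = -4.4*6 - (-1.1)*7.1 = -26.4 - (-7.81) = -18.59
Imag = -4.4*7.1 + 6*(-1.1) = -31.24 - (6.6) = -37.84

-18.5900 - 37.8400i


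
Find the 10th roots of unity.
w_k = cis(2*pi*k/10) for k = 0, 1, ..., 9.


The 10th roots of unity are cis(360k/10°) for k=0..9
Angle step = 360/10 = 36°
Primitive root: cis(36°)
Primitive root = 0.8090 + 0.5878i

10 roots at angles: 0°, 36°, 72°, 108°, 144°, 180°, 216°, 252°, 288°, 324°


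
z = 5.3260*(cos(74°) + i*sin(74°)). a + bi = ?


a = 5.3260*cos(74°) = 5.3260*0.275637 = 1.4680
b = 5.3260*sin(74°) = 5.3260*0.96126 = 5.1197

1.4680 + 5.1197i


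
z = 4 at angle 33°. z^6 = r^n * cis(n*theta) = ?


r^6 = 4^6 = 4096
n*theta = 6*33° = 198° = 198° (mod 360)
a = 4096*cos(198°) = -3895.5275
b = 4096*sin(198°) = -1265.7336

4096 cis(198°) = -3895.5275 - 1265.7336i


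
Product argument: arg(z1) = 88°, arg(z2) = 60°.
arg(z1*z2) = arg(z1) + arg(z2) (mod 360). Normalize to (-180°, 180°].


arg(z1*z2) = 88° + 60° = 148°
Normalized to (-180°, 180°]: 148°

148°


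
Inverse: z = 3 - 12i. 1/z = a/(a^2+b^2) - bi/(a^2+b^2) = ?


|z|^2 = 9+144 = 153
1/z = (3 + 12i)/153

1/z = 0.0196 + 0.0784i


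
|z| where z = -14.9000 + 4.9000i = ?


|z| = sqrt((-14.9)^2 + 4.9^2) = sqrt(222.01 + 24.01) = sqrt(246.02) = 15.6850

|z| = 15.6850


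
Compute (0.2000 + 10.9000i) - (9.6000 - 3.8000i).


Real: 0.2 - 9.6 = -9.4
Imag: 10.9 + 3.8 = 14.7

-9.4000 + 14.7000i


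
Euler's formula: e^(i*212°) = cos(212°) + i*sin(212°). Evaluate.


cos(212°) = -0.8480
sin(212°) = -0.5299

e^(i*212°) = -0.8480 - 0.5299i


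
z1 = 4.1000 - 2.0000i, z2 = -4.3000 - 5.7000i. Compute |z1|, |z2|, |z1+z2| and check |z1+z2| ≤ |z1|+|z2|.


|z1| = sqrt(4.1^2 + (-2)^2) = sqrt(20.81) = 4.5618
|z2| = sqrt((-4.3)^2 + (-5.7)^2) = sqrt(50.98) = 7.1400
z1+z2 = -0.2000 - 7.7000i
|z1+z2| = sqrt(59.33) = 7.7026
|z1|+|z2| = 4.5618 + 7.1400 = 11.7018

|z1+z2| = 7.7026 ≤ |z1|+|z2| = 11.7018 (verified)


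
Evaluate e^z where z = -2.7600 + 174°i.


e^-2.7600 = 0.06329
cos(174°) = -0.9945
sin(174°) = 0.1045
Real = 0.06329*(-0.9945) = -0.0629
Imag = 0.06329*0.1045 = 0.0066

-0.0629 + 0.0066i


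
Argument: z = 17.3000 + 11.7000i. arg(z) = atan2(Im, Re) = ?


Re = 17.3, Im = 11.7
arg = atan2(11.7, 17.3) = 34.0705 degrees

arg(z) = 34.0705 degrees


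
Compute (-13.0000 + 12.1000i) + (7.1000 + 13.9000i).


Real: -13 + 7.1 = -5.9
Imag: 12.1 + 13.9 = 26

-5.9000 + 26.0000i


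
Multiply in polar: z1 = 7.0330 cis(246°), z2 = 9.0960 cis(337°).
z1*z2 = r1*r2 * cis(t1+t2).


r = 7.0330 * 9.0960 = 63.9722
theta = 246° + 337° = 583° = 223° (mod 360)

63.9722 cis(223°)


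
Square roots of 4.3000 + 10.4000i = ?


|z| = sqrt(18.49+108.16) = 11.2539
sqrt((|z|+a)/2) = sqrt((11.2539+4.3)/2) = sqrt(7.7769) = 2.7887
sqrt((|z|-a)/2) = sqrt((11.2539-4.3)/2) = sqrt(3.4769) = 1.8647

±(2.7887 + 1.8647i) i.e. 2.7887 + 1.8647i and -2.7887 - 1.8647i
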